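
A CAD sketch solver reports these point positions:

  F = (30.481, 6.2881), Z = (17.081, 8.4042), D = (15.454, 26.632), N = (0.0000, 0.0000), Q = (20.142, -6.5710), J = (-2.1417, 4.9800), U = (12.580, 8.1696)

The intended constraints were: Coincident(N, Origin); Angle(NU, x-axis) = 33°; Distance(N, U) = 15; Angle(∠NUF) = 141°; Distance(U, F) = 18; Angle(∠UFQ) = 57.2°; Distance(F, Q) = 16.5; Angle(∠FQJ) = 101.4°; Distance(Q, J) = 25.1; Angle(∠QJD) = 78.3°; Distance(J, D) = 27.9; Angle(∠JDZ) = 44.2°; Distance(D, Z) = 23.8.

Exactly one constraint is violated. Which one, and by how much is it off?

Distance(D, Z) = 23.8 — off by 5.50.

N = (0.00, 0.00) ✓; NU at 33.00° ✓; |NU| = 15.00 ✓; ∠NUF = 141.0° ✓; |UF| = 18.00 ✓; ∠UFQ = 57.20° ✓; |FQ| = 16.50 ✓; ∠FQJ = 101.4° ✓; |QJ| = 25.10 ✓; ∠QJD = 78.30° ✓; |JD| = 27.90 ✓; ∠JDZ = 44.20° ✓; |DZ| = 18.30 ✗.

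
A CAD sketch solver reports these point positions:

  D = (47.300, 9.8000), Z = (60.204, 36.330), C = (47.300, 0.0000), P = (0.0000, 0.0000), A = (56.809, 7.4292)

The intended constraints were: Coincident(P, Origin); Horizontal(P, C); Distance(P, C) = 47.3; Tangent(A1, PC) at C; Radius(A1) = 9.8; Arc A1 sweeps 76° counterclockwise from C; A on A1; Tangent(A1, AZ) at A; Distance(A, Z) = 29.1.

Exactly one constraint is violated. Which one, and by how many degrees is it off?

Tangent(A1, AZ) at A — off by 7.30°.

P = (0.00, 0.00) ✓; P.y = 0.00, C.y = 0.00 ✓; |PC| = 47.30 ✓; ∠(DC, CP) = 90.00° ✓; |DC| = 9.800 ✓; bearing(D→A) − bearing(D→C) = 76.00° ✓; |DA| = 9.800 ✓; ∠(DA, AZ) = 82.70° ✗; |AZ| = 29.10 ✓.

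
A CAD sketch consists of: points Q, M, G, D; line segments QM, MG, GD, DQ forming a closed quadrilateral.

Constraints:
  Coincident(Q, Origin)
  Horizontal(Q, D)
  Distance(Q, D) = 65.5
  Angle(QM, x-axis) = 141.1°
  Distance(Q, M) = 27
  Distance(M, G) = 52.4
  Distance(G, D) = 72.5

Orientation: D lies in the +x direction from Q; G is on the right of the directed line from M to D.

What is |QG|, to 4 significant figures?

31.05

Checks: |MG| = 52.40 ✓; |GD| = 72.50 ✓.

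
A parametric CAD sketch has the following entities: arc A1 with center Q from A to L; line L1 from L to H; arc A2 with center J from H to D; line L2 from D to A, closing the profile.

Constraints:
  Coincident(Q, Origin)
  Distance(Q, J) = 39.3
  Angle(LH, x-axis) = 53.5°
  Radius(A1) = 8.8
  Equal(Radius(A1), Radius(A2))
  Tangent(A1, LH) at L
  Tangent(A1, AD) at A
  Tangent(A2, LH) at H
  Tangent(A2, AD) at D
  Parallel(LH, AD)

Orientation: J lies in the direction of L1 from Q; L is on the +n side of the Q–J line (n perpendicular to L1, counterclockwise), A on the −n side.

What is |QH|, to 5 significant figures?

40.273

The slot axis is L1's direction at 53.5°, so u = (cos 53.5°, sin 53.5°) = (0.59482, 0.80386) and n = (−sin 53.5°, cos 53.5°) = (-0.80386, 0.59482). Q is at the origin and J lies 39.3 along u from Q, so J = 39.3·u = (23.377, 31.592). Tangency of A1 to both parallel lines with radius 8.8 puts L and A at Q ± 8.8·n: L = (-7.0739, 5.2344), A = (7.0739, -5.2344). Equal radii place H and D the same way about J: H = J + 8.8·n = (16.303, 36.826), D = J − 8.8·n = (30.450, 26.357). Then |QH| = |H − Q| = 40.273.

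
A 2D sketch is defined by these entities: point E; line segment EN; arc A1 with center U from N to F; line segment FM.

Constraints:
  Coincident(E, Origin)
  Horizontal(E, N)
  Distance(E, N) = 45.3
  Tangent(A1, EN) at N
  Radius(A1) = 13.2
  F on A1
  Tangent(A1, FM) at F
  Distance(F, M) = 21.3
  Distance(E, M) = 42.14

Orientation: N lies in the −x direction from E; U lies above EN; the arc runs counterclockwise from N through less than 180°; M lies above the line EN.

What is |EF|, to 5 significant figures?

34.044

Checks: |UF| = 13.20 ✓; ∠(UF, FM) = 90.00° ✓; |FM| = 21.30 ✓; |EM| = 42.14 ✓.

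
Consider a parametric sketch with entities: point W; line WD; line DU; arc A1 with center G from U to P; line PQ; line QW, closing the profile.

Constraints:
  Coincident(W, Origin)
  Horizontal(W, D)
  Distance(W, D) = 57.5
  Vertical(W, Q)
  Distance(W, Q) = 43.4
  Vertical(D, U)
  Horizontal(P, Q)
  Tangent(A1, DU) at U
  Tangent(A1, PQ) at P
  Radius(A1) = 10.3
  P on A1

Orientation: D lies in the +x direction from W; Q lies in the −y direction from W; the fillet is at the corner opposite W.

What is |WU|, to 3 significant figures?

66.3

The virtual corner opposite W is at (57.5, -43.4). Since A1 is tangent to DU there, GU ⟂ DU and A1 meets PQ tangentially, so GP is at right angles to PQ, with radius 10.3, so the center G sits 10.3 in from both sides at G = (47.2, -33.1). That places the tangent points at U = (57.5, -33.1) on DU and P = (47.2, -43.4) on PQ. Then |WU| = |U − W| = 66.3.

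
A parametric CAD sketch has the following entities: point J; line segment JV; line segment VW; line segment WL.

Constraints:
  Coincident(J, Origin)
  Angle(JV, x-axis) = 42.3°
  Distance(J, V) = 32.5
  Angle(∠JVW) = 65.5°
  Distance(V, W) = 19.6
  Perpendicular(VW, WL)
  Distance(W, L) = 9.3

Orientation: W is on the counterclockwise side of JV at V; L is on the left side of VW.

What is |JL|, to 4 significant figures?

21.18

J is at the origin; JV runs at 42.3° with length 32.5, so V = 32.5·(cos 42.3°, sin 42.3°) = (24.04, 21.87). ∠JVW = 65.5°, so VW runs at 42.3° + (180° − 65.5°) = 156.8° from the x-axis; with |VW| = 19.6, W = V + 19.6·(cos 156.8°, sin 156.8°) = (6.023, 29.59). VW is perpendicular to WL; with |WL| = 9.3 on the left of VW, L = W + 9.3·(-0.3939, -0.9191) = (2.359, 21.05). Then |JL| = |L − J| = 21.18.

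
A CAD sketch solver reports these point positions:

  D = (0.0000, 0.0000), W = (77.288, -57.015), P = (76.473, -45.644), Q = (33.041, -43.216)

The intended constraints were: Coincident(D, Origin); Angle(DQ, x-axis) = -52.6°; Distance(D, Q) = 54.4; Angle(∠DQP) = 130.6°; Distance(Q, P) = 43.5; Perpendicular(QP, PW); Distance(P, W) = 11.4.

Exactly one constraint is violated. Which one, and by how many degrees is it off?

Perpendicular(QP, PW) — off by 7.30°.

D = (0.00, 0.00) ✓; DQ at -52.60° ✓; |DQ| = 54.40 ✓; ∠DQP = 130.6° ✓; |QP| = 43.50 ✓; ∠(QP, PW) = 82.70° ✗; |PW| = 11.40 ✓.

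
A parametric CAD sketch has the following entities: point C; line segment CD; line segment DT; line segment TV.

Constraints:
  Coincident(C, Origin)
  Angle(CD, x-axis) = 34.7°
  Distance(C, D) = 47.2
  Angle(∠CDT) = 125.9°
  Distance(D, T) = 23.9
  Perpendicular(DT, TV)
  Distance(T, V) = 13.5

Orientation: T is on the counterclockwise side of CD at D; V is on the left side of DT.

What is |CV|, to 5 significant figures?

57.201

C is at the origin; CD runs at 34.7° with length 47.2, so D = 47.2·(cos 34.7°, sin 34.7°) = (38.805, 26.870). ∠CDT = 125.9°, so DT runs at 34.7° + (180° − 125.9°) = 88.800° from the x-axis; with |DT| = 23.9, T = D + 23.9·(cos 88.800°, sin 88.800°) = (39.306, 50.765). DT ⟂ TV; with |TV| = 13.5 on the left of DT, V = T + 13.5·(-0.99978, 0.020942) = (25.809, 51.047). Then |CV| = |V − C| = 57.201.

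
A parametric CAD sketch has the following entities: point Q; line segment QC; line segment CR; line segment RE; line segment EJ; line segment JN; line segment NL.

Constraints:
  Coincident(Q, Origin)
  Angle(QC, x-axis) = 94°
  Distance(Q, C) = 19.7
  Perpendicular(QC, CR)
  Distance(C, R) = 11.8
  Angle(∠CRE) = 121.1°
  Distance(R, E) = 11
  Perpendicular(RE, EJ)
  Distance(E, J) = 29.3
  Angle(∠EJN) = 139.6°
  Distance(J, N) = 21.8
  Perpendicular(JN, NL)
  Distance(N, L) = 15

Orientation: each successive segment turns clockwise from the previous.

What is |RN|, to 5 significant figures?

46.008

RE ⟂ EJ, so EJ runs at -144.90°; with |EJ| = 29.3, J = (-7.2497, -5.3722). ∠EJN = 139.6° gives JN at 174.70° from the x-axis; with |JN| = 21.8, N = (-28.956, -3.3585). Then |RN| = |N − R| = 46.008.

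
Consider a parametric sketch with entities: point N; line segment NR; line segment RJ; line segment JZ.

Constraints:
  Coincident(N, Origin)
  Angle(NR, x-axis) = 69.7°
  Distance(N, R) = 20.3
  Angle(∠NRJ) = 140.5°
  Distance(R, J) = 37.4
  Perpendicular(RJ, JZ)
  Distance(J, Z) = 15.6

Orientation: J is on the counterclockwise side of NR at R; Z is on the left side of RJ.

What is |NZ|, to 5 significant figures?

53.132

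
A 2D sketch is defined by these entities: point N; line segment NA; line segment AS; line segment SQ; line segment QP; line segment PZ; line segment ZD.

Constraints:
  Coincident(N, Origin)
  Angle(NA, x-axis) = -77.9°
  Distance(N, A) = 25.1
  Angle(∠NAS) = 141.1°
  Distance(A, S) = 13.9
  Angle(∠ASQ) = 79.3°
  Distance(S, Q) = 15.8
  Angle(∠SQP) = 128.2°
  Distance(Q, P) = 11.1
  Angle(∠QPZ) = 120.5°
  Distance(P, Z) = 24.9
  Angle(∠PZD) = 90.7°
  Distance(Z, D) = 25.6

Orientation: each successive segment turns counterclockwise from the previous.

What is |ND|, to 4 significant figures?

32.80

N is at the origin; NA runs at -77.9° with length 25.1, so A = (5.261, -24.54). ∠NAS = 141.1° gives AS at -39.00° from the x-axis; with |AS| = 13.9, S = (16.06, -33.29). ∠ASQ = 79.3° gives SQ at 61.70° from the x-axis; with |SQ| = 15.8, Q = (23.55, -19.38). ∠SQP = 128.2° gives QP at 113.5° from the x-axis; with |QP| = 11.1, P = (19.13, -9.199). ∠QPZ = 120.5° gives PZ at 173.0° from the x-axis; with |PZ| = 24.9, Z = (-5.586, -6.164). ∠PZD = 90.7° gives ZD at -97.70° from the x-axis; with |ZD| = 25.6, D = (-9.016, -31.53). Then |ND| = |D − N| = 32.80.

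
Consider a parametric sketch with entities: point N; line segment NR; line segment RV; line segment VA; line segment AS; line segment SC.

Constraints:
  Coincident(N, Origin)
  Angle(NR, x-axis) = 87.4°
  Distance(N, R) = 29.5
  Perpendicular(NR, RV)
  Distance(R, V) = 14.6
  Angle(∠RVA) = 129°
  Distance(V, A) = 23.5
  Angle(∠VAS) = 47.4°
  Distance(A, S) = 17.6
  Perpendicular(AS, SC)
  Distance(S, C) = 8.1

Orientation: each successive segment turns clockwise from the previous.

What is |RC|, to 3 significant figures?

15.3

N is at the origin; NR runs at 87.4° with length 29.5, so R = (1.34, 29.5). NR ⟂ RV, so RV runs at -2.60°; with |RV| = 14.6, V = (15.9, 28.8). ∠RVA = 129.0° gives VA at -53.6° from the x-axis; with |VA| = 23.5, A = (29.9, 9.89). ∠VAS = 47.4° gives AS at 174° from the x-axis; with |AS| = 17.6, S = (12.4, 11.8). AS is perpendicular to SC, so SC runs at 83.8°; with |SC| = 8.1, C = (13.2, 19.8). Then |RC| = |C − R| = 15.3.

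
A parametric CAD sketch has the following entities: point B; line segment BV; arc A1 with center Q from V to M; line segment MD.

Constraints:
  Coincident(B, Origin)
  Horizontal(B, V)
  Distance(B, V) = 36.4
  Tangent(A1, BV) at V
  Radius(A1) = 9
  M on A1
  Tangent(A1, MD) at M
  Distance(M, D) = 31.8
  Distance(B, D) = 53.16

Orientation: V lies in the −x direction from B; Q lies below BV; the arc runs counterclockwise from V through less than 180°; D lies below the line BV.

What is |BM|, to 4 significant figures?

46.42

B is at the origin; B and V share the same y with |BV| = 36.4 and V on the −x side, so V = (-36.40, 0.000). Since A1 is tangent to BV there, QV ⟂ BV, so Q = V + (0, -9) = (-36.40, -9.000). Since QM ⟂ MD (tangency), |QD| = √(9.0² + 31.8²) = 33.05 regardless of where M sits on A1. So D lies on both circle(B, 53.16) and circle(Q, 33.05); the below-BV intersection is D = (-32.78, -41.85). M is the foot of the tangent from D: M = (-44.74, -12.38).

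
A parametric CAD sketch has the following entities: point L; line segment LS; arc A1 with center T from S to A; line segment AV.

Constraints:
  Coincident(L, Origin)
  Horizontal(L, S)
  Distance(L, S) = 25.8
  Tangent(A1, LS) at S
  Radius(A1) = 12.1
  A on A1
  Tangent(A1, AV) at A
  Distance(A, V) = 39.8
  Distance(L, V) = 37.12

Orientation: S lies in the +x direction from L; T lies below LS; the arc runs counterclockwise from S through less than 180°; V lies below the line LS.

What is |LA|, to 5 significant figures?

16.888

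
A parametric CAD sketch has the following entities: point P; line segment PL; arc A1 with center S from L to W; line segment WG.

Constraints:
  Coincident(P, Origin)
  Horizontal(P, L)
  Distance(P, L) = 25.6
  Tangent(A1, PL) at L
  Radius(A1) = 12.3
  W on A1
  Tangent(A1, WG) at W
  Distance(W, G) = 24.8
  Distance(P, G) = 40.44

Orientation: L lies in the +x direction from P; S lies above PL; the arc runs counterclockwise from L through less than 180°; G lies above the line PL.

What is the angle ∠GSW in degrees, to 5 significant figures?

63.620°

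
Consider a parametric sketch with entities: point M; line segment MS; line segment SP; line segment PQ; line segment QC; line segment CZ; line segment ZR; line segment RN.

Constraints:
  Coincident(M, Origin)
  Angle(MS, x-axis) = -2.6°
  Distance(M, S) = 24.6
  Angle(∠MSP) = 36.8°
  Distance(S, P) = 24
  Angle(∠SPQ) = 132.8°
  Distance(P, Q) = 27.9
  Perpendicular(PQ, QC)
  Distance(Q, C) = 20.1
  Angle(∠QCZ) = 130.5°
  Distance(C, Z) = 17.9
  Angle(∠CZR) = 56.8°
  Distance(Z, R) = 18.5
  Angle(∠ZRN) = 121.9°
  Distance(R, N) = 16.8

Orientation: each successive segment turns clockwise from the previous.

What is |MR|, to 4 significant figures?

4.054

∠QCZ = 130.5° gives CZ at 27.50° from the x-axis; with |CZ| = 17.9, Z = (-2.061, 19.52). ∠CZR = 56.8° gives ZR at -95.70° from the x-axis; with |ZR| = 18.5, R = (-3.899, 1.112). Then |MR| = |R − M| = 4.054.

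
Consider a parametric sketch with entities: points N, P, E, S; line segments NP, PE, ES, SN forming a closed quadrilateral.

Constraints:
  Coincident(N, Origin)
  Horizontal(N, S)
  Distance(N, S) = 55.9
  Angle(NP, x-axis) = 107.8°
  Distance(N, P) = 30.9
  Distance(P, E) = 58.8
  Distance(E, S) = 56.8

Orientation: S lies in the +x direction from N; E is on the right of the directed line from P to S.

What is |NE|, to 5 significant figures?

27.961

Checks: |PE| = 58.80 ✓; |ES| = 56.80 ✓.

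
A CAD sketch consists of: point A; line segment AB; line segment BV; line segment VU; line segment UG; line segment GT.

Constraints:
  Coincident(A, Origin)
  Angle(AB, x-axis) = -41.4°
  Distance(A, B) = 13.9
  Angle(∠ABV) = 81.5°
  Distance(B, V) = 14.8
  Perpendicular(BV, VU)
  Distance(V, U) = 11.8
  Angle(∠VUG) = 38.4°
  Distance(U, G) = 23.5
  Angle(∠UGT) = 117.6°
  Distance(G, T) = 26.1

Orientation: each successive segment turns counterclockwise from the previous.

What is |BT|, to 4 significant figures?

32.32

A is at the origin; AB runs at -41.4° with length 13.9, so B = (10.43, -9.192). ∠ABV = 81.5° gives BV at 57.10° from the x-axis; with |BV| = 14.8, V = (18.47, 3.234). The perpendicularity gives VU at right angles to BV, so VU runs at 147.1°; with |VU| = 11.8, U = (8.558, 9.644). ∠VUG = 38.4° gives UG at -71.30° from the x-axis; with |UG| = 23.5, G = (16.09, -12.62). ∠UGT = 117.6° gives GT at -8.900° from the x-axis; with |GT| = 26.1, T = (41.88, -16.65). Then |BT| = |T − B| = 32.32.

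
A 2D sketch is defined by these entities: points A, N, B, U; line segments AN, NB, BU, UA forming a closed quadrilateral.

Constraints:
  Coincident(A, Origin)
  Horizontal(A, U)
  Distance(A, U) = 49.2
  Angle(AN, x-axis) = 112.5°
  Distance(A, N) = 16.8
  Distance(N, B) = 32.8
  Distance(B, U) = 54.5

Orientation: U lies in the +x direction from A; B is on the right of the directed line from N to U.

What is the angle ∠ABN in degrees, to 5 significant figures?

15.320°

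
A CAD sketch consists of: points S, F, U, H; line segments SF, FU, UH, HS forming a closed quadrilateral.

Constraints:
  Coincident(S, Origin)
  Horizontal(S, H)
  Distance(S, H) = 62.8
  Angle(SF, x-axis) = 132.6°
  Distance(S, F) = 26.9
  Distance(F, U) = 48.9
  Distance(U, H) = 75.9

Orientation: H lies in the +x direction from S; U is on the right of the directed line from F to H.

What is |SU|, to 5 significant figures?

29.026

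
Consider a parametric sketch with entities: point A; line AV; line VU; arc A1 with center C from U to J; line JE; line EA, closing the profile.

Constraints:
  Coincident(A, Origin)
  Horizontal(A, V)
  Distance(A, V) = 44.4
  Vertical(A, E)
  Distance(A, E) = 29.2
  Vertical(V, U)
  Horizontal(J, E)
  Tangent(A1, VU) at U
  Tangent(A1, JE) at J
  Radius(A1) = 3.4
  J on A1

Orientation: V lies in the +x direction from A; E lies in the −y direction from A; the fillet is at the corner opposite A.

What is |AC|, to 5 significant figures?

48.442

A is at the origin; AV is horizontal with |AV| = 44.4 and V on the +x side, so V = (44.400, 0.0000). AE is vertical with |AE| = 29.2 and E on the −y side, so E = (0.0000, -29.200). The virtual corner opposite A is at (44.400, -29.200). A1 meets VU tangentially, so CU is at right angles to VU and since A1 is tangent to JE there, CJ ⟂ JE, with radius 3.4, so the center C sits 3.4 in from both sides at C = (41.000, -25.800). Then |AC| = |C − A| = 48.442.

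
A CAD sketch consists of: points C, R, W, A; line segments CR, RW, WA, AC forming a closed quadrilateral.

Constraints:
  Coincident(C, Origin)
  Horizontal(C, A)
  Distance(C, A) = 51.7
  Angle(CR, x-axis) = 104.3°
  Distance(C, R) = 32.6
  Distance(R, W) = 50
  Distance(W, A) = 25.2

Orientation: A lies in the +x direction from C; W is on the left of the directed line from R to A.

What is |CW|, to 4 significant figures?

47.13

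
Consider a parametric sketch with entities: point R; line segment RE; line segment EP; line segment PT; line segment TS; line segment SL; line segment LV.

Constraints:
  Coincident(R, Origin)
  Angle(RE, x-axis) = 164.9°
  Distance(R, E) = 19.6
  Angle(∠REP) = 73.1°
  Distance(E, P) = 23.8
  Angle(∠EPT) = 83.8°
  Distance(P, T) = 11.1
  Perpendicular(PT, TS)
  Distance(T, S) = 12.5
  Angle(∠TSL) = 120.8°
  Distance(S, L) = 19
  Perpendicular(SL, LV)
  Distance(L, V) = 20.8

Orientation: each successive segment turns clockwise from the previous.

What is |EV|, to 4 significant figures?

26.69

R is at the origin; RE runs at 164.9° with length 19.6, so E = (-18.92, 5.106). ∠REP = 73.1° gives EP at 58.00° from the x-axis; with |EP| = 23.8, P = (-6.311, 25.29). ∠EPT = 83.8° gives PT at -38.20° from the x-axis; with |PT| = 11.1, T = (2.412, 18.43). PT is perpendicular to TS, so TS runs at -128.2°; with |TS| = 12.5, S = (-5.318, 8.602). ∠TSL = 120.8° gives SL at 172.6° from the x-axis; with |SL| = 19.0, L = (-24.16, 11.05). The perpendicularity gives LV at right angles to SL, so LV runs at 82.60°; with |LV| = 20.8, V = (-21.48, 31.68). Then |EV| = |V − E| = 26.69.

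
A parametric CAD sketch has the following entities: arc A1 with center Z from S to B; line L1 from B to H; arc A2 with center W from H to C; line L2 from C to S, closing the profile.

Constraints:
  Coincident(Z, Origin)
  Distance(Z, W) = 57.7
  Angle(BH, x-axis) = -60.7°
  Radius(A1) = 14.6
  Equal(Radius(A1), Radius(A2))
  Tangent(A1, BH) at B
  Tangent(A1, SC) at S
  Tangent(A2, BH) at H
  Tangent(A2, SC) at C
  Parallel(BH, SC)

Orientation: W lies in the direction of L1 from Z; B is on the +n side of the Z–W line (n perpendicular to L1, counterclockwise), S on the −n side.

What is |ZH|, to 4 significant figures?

59.52

Tangency of A1 to both parallel lines with radius 14.6 puts B and S at Z ± 14.6·n: B = (12.73, 7.145), S = (-12.73, -7.145). Equal radii place H and C the same way about W: H = W + 14.6·n = (40.97, -43.17), C = W − 14.6·n = (15.51, -57.46). Then |ZH| = |H − Z| = 59.52.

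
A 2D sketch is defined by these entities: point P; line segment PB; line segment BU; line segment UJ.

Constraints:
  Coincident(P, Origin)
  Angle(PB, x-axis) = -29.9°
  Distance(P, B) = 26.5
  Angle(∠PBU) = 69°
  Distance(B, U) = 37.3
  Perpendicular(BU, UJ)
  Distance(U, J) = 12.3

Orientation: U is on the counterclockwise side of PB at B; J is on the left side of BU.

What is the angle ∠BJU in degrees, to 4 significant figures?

71.75°

P is at the origin; PB runs at -29.9° with length 26.5, so B = 26.5·(cos -29.9°, sin -29.9°) = (22.97, -13.21). ∠PBU = 69.0°, so BU runs at -29.9° + (180° − 69.0°) = 81.10° from the x-axis; with |BU| = 37.3, U = B + 37.3·(cos 81.10°, sin 81.10°) = (28.74, 23.64). BU ⟂ UJ; with |UJ| = 12.3 on the left of BU, J = U + 12.3·(-0.9880, 0.1547) = (16.59, 25.54). Then cos ∠BJU = JB·JU / (|JB||JU|), giving 71.75°.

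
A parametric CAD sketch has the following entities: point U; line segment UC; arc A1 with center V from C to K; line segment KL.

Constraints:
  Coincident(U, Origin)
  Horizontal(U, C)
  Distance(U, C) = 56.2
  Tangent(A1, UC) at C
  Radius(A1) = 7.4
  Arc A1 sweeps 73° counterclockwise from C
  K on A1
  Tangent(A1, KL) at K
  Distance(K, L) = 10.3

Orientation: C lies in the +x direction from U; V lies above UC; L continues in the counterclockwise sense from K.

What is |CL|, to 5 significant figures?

18.149

U is at the origin; UC is horizontal with |UC| = 56.2 and C on the +x side, so C = (56.200, 0.0000). Since A1 is tangent to UC there, VC ⟂ UC, so V = C + (0, 7.4) = (56.200, 7.4000). On A1, C sits at bearing -90° from V; a 73° counterclockwise sweep puts K at bearing -17°, so K = V + 7.4·(cos -17°, sin -17°) = (63.277, 5.2364). The tangent condition forces VK to be normal to KL, so KL runs along (−sin -17°, cos -17°); with |KL| = 10.3, L = (66.288, 15.086). Then |CL| = |L − C| = 18.149.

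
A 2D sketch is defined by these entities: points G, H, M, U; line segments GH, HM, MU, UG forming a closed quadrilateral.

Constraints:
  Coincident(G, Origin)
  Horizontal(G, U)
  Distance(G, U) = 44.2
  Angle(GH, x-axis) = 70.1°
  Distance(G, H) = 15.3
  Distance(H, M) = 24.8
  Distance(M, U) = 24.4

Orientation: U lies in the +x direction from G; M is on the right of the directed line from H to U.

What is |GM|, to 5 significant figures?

21.032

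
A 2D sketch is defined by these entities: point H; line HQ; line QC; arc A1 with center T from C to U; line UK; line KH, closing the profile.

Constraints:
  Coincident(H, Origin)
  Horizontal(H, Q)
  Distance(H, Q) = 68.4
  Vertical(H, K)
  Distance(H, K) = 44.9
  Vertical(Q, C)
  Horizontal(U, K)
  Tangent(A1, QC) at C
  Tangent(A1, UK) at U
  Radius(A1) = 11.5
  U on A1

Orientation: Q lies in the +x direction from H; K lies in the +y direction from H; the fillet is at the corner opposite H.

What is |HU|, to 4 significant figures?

72.48

H is at the origin; H and Q share the same y with |HQ| = 68.4 and Q on the +x side, so Q = (68.40, 0.000). HK is vertical with |HK| = 44.9 and K on the +y side, so K = (0.000, 44.90). The virtual corner opposite H is at (68.40, 44.90). The tangent condition forces TC to be normal to QC and A1 meets UK tangentially, so TU is at right angles to UK, with radius 11.5, so the center T sits 11.5 in from both sides at T = (56.90, 33.40). That places the tangent points at C = (68.40, 33.40) on QC and U = (56.90, 44.90) on UK. Then |HU| = |U − H| = 72.48.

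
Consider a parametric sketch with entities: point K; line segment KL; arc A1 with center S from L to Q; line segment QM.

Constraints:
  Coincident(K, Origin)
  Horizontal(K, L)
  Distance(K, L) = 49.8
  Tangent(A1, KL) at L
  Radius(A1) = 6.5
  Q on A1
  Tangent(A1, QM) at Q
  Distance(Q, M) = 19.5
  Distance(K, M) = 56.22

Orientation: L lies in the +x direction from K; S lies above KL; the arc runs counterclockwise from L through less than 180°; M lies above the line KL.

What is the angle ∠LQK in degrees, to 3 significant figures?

46.1°

Checks: |SQ| = 6.500 ✓; ∠(SQ, QM) = 90.00° ✓; |QM| = 19.50 ✓; |KM| = 56.22 ✓.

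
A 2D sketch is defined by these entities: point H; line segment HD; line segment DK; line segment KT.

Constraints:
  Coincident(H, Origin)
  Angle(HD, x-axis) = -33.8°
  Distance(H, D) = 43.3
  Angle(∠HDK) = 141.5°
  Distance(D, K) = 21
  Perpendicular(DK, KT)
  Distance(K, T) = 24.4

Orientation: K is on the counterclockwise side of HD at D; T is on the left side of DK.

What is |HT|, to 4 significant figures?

54.95

H is at the origin; HD runs at -33.8° with length 43.3, so D = 43.3·(cos -33.8°, sin -33.8°) = (35.98, -24.09). ∠HDK = 141.5°, so DK runs at -33.8° + (180° − 141.5°) = 4.700° from the x-axis; with |DK| = 21.0, K = D + 21.0·(cos 4.700°, sin 4.700°) = (56.91, -22.37). The perpendicularity gives KT at right angles to DK; with |KT| = 24.4 on the left of DK, T = K + 24.4·(-0.08194, 0.9966) = (54.91, 1.951). Then |HT| = |T − H| = 54.95.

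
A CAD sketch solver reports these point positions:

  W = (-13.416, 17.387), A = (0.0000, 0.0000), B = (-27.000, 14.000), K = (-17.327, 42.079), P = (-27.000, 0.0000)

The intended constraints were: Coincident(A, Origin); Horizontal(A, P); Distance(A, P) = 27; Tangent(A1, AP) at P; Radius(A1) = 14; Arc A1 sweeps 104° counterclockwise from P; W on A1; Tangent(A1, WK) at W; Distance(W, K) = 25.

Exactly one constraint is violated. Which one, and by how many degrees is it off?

Tangent(A1, WK) at W — off by 5.00°.

A = (0.00, 0.00) ✓; A.y = 0.00, P.y = 0.00 ✓; |AP| = 27.00 ✓; ∠(BP, PA) = 90.00° ✓; |BP| = 14.00 ✓; bearing(B→W) − bearing(B→P) = 104.0° ✓; |BW| = 14.00 ✓; ∠(BW, WK) = 95.00° ✗; |WK| = 25.00 ✓.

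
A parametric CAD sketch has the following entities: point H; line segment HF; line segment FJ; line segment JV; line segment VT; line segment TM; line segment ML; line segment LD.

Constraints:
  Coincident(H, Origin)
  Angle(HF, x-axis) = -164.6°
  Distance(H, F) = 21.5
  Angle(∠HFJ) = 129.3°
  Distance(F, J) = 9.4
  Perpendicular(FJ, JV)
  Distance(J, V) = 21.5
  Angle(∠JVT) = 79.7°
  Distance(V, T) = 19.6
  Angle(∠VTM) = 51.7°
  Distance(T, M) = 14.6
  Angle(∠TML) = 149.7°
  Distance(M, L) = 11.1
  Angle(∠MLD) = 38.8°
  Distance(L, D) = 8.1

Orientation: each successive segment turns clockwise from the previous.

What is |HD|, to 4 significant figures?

20.80

∠TML = 149.7° gives ML at 155.8° from the x-axis; with |ML| = 11.1, L = (-26.90, 6.264). ∠MLD = 38.8° gives LD at 14.60° from the x-axis; with |LD| = 8.1, D = (-19.07, 8.306). Then |HD| = |D − H| = 20.80.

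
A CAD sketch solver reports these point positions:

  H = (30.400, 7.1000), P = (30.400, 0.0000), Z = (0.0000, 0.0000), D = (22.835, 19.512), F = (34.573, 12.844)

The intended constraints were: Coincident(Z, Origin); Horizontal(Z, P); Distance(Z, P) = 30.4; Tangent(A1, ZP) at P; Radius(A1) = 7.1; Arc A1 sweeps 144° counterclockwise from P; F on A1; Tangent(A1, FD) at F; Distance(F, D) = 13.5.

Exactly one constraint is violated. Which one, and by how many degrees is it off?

Tangent(A1, FD) at F — off by 6.40°.

Z = (0.00, 0.00) ✓; Z.y = 0.00, P.y = 0.00 ✓; |ZP| = 30.40 ✓; ∠(HP, PZ) = 90.00° ✓; |HP| = 7.100 ✓; bearing(H→F) − bearing(H→P) = 144.0° ✓; |HF| = 7.100 ✓; ∠(HF, FD) = 83.60° ✗; |FD| = 13.50 ✓.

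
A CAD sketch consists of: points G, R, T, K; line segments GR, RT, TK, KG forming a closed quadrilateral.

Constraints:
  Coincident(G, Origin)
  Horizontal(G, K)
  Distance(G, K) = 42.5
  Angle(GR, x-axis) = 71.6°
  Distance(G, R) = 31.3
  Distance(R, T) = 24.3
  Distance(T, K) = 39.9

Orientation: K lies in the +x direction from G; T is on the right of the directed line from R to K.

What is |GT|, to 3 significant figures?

7.08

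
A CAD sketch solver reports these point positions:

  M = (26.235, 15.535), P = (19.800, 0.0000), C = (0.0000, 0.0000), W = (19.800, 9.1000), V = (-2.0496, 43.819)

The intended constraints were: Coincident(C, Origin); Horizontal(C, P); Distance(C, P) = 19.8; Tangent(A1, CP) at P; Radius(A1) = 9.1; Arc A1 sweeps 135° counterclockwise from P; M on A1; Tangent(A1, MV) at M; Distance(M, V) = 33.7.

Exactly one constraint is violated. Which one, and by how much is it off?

Distance(M, V) = 33.7 — off by 6.30.

C = (0.00, 0.00) ✓; C.y = 0.00, P.y = 0.00 ✓; |CP| = 19.80 ✓; ∠(WP, PC) = 90.00° ✓; |WP| = 9.100 ✓; bearing(W→M) − bearing(W→P) = 135.0° ✓; |WM| = 9.100 ✓; ∠(WM, MV) = 90.00° ✓; |MV| = 40.00 ✗.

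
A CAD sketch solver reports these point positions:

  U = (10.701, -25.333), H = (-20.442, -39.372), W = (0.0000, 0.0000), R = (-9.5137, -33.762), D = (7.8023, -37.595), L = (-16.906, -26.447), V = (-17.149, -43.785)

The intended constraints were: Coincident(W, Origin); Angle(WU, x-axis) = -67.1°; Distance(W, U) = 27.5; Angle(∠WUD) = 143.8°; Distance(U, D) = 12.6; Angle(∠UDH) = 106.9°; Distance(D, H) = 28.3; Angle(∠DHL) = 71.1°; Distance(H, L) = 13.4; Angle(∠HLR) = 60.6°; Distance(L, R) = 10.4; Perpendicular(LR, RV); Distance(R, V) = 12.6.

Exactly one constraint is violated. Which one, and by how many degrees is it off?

Perpendicular(LR, RV) — off by 7.40°.

W = (0.00, 0.00) ✓; WU at -67.10° ✓; |WU| = 27.50 ✓; ∠WUD = 143.8° ✓; |UD| = 12.60 ✓; ∠UDH = 106.9° ✓; |DH| = 28.30 ✓; ∠DHL = 71.10° ✓; |HL| = 13.40 ✓; ∠HLR = 60.60° ✓; |LR| = 10.40 ✓; ∠(LR, RV) = 82.60° ✗; |RV| = 12.60 ✓.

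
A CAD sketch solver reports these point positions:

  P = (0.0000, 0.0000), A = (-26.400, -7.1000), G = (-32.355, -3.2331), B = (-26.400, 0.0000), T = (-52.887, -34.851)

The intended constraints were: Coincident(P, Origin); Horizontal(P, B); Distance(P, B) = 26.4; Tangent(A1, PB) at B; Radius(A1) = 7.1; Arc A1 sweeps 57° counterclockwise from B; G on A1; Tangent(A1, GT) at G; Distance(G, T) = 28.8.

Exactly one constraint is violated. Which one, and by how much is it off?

Distance(G, T) = 28.8 — off by 8.90.

P = (0.00, 0.00) ✓; P.y = 0.00, B.y = 0.00 ✓; |PB| = 26.40 ✓; ∠(AB, BP) = 90.00° ✓; |AB| = 7.100 ✓; bearing(A→G) − bearing(A→B) = 57.00° ✓; |AG| = 7.100 ✓; ∠(AG, GT) = 90.00° ✓; |GT| = 37.70 ✗.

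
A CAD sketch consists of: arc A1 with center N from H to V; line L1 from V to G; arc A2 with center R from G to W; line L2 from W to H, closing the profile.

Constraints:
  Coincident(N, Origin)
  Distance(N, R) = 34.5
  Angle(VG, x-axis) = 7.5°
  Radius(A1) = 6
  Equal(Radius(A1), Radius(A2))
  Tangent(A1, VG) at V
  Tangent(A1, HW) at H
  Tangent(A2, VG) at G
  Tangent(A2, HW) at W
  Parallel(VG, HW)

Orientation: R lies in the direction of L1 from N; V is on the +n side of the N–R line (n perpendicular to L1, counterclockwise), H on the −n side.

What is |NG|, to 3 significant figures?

35.0

Tangency of A1 to both parallel lines with radius 6.0 puts V and H at N ± 6.0·n: V = (-0.783, 5.95), H = (0.783, -5.95). Equal radii place G and W the same way about R: G = R + 6.0·n = (33.4, 10.5), W = R − 6.0·n = (35.0, -1.45). Then |NG| = |G − N| = 35.0.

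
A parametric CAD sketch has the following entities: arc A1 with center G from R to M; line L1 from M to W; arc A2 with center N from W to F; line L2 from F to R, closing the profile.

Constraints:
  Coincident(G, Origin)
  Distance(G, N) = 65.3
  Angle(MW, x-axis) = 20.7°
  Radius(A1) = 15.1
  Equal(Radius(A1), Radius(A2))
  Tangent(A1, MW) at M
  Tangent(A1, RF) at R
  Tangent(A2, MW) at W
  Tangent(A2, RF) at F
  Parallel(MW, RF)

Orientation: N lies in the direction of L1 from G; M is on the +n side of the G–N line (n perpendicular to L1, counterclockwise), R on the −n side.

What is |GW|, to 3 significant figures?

67.0

The slot axis is L1's direction at 20.7°, so u = (cos 20.7°, sin 20.7°) = (0.935, 0.353) and n = (−sin 20.7°, cos 20.7°) = (-0.353, 0.935). G is at the origin and N lies 65.3 along u from G, so N = 65.3·u = (61.1, 23.1). Tangency of A1 to both parallel lines with radius 15.1 puts M and R at G ± 15.1·n: M = (-5.34, 14.1), R = (5.34, -14.1). Equal radii place W and F the same way about N: W = N + 15.1·n = (55.7, 37.2), F = N − 15.1·n = (66.4, 8.96). Then |GW| = |W − G| = 67.0.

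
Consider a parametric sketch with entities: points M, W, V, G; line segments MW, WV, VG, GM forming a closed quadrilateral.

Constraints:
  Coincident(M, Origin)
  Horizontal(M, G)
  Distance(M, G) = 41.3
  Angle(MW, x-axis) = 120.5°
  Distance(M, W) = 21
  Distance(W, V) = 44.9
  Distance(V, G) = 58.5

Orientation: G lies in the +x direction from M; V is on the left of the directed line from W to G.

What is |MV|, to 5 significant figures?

56.012

M is at the origin; M and G share the same y with |MG| = 41.3 and G in +x, so G = (41.3, 0). MW runs at 120.5° with |MW| = 21.0, so W = (-10.658, 18.094). V is determined by |WV| = 44.9 and |VG| = 58.5 together: it lies at the intersection of circle(W, 44.9) and circle(G, 58.5). With |WG| = 55.019, the foot of the radical line on WG is 14.730 from W and the perpendicular offset is √(44.9² − 14.730²) = 42.415. Taking the left-of-WG solution: V = (17.201, 53.306).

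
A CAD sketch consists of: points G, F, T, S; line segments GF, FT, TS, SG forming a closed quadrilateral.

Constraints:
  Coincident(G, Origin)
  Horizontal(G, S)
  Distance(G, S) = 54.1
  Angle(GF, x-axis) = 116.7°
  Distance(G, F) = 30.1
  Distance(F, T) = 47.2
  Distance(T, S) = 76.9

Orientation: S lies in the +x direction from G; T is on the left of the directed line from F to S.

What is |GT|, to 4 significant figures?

66.86

Checks: |FT| = 47.20 ✓; |TS| = 76.90 ✓.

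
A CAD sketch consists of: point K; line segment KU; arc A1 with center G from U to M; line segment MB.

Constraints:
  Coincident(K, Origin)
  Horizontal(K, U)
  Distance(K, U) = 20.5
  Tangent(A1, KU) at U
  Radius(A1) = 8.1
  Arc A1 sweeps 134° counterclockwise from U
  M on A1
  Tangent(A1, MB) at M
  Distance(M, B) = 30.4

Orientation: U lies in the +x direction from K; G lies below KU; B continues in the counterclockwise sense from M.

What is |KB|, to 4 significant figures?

50.48

K is at the origin; K and U share the same y with |KU| = 20.5 and U on the +x side, so U = (20.50, 0.000). Tangency of A1 to KU means the radius GU is perpendicular to KU, so G = U + (0, -8.1) = (20.50, -8.100). On A1, U sits at bearing 90° from G; a 134° counterclockwise sweep puts M at bearing 224°, so M = G + 8.1·(cos 224°, sin 224°) = (14.67, -13.73). Tangency of A1 to MB means the radius GM is perpendicular to MB, so MB runs along (−sin 224°, cos 224°); with |MB| = 30.4, B = (35.79, -35.59). Then |KB| = |B − K| = 50.48.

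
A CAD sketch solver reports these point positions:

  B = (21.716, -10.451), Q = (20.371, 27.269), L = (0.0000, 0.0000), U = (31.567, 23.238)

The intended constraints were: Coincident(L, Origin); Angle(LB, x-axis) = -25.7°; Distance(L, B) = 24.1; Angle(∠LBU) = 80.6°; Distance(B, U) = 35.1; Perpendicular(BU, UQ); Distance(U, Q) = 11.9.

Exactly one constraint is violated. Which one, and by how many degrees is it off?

Perpendicular(BU, UQ) — off by 3.50°.

L = (0.00, 0.00) ✓; LB at -25.70° ✓; |LB| = 24.10 ✓; ∠LBU = 80.60° ✓; |BU| = 35.10 ✓; ∠(BU, UQ) = 86.50° ✗; |UQ| = 11.90 ✓.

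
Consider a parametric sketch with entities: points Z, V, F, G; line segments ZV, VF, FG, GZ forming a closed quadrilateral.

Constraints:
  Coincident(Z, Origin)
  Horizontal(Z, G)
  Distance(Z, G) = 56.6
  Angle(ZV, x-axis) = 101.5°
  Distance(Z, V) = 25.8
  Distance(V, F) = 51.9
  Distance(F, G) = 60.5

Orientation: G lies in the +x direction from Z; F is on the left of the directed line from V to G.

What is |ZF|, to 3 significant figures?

67.3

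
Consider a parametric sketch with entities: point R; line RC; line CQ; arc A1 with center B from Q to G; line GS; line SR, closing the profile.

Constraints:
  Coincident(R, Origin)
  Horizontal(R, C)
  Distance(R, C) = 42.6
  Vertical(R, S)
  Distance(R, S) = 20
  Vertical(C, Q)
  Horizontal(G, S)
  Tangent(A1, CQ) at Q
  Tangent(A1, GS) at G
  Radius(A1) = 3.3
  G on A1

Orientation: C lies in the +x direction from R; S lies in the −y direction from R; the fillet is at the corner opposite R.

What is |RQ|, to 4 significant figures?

45.76

R is at the origin; RC is horizontal with |RC| = 42.6 and C on the +x side, so C = (42.60, 0.000). R and S share the same x with |RS| = 20.0 and S on the −y side, so S = (0.000, -20.00). The virtual corner opposite R is at (42.60, -20.00). A1 meets CQ tangentially, so BQ is at right angles to CQ and tangency of A1 to GS means the radius BG is perpendicular to GS, with radius 3.3, so the center B sits 3.3 in from both sides at B = (39.30, -16.70). That places the tangent points at Q = (42.60, -16.70) on CQ and G = (39.30, -20.00) on GS. Then |RQ| = |Q − R| = 45.76.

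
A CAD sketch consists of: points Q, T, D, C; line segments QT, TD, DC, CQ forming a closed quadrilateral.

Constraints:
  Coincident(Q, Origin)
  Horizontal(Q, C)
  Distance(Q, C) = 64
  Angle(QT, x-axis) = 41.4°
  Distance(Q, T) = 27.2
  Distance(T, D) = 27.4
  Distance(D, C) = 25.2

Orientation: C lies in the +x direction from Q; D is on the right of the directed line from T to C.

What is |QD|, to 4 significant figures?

38.96

Checks: |QC| = 64.00 ✓; |QT| = 27.20 ✓; |TD| = 27.40 ✓; |DC| = 25.20 ✓.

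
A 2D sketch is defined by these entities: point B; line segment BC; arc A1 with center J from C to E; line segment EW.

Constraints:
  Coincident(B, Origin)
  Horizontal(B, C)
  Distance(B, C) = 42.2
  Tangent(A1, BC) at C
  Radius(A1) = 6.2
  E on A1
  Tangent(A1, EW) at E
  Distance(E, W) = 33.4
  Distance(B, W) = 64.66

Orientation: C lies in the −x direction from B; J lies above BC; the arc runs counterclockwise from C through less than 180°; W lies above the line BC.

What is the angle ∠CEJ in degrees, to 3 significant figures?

31.6°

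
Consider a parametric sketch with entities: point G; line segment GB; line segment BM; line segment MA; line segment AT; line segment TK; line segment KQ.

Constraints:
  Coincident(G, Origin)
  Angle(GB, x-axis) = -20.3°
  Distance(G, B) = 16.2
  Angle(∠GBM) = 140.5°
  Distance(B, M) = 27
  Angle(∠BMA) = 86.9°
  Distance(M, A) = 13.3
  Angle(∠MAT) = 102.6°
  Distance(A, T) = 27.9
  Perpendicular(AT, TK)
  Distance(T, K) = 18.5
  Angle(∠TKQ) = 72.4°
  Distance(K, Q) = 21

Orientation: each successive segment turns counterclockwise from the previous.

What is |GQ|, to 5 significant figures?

30.007

G is at the origin; GB runs at -20.3° with length 16.2, so B = (15.194, -5.6204). ∠GBM = 140.5° gives BM at 19.200° from the x-axis; with |BM| = 27.0, M = (40.692, 3.2590). ∠BMA = 86.9° gives MA at 112.30° from the x-axis; with |MA| = 13.3, A = (35.645, 15.564). ∠MAT = 102.6° gives AT at -170.30° from the x-axis; with |AT| = 27.9, T = (8.1441, 10.863). The perpendicularity gives TK at right angles to AT, so TK runs at -80.300°; with |TK| = 18.5, K = (11.261, -7.3720). ∠TKQ = 72.4° gives KQ at 27.300° from the x-axis; with |KQ| = 21.0, Q = (29.922, 2.2596). Then |GQ| = |Q − G| = 30.007.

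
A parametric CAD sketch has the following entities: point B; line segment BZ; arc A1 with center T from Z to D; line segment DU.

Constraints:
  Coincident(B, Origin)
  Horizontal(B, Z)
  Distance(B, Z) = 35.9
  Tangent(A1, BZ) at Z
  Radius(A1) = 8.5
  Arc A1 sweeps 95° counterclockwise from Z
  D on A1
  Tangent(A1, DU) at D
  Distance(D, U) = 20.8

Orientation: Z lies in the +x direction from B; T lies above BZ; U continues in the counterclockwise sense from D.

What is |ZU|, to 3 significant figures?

30.7

B is at the origin; B and Z share the same y with |BZ| = 35.9 and Z on the +x side, so Z = (35.9, 0.00). Tangency of A1 to BZ means the radius TZ is perpendicular to BZ, so T = Z + (0, 8.5) = (35.9, 8.50). On A1, Z sits at bearing -90° from T; a 95° counterclockwise sweep puts D at bearing 5°, so D = T + 8.5·(cos 5°, sin 5°) = (44.4, 9.24). Since A1 is tangent to DU there, TD ⟂ DU, so DU runs along (−sin 5°, cos 5°); with |DU| = 20.8, U = (42.6, 30.0). Then |ZU| = |U − Z| = 30.7.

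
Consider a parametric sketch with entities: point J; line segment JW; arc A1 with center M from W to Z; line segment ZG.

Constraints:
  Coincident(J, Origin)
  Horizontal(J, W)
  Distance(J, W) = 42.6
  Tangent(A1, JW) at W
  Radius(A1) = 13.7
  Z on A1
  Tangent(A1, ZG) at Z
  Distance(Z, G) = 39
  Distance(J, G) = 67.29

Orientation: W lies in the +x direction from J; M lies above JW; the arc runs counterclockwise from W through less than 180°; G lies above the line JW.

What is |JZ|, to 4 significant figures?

58.38

Checks: |MZ| = 13.70 ✓; ∠(MZ, ZG) = 90.00° ✓; |ZG| = 39.00 ✓; |JG| = 67.29 ✓.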